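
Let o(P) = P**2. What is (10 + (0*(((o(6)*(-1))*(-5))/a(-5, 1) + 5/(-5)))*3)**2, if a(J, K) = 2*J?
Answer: 100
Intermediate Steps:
(10 + (0*(((o(6)*(-1))*(-5))/a(-5, 1) + 5/(-5)))*3)**2 = (10 + (0*(((6**2*(-1))*(-5))/((2*(-5))) + 5/(-5)))*3)**2 = (10 + (0*(((36*(-1))*(-5))/(-10) + 5*(-1/5)))*3)**2 = (10 + (0*(-36*(-5)*(-1/10) - 1))*3)**2 = (10 + (0*(180*(-1/10) - 1))*3)**2 = (10 + (0*(-18 - 1))*3)**2 = (10 + (0*(-19))*3)**2 = (10 + 0*3)**2 = (10 + 0)**2 = 10**2 = 100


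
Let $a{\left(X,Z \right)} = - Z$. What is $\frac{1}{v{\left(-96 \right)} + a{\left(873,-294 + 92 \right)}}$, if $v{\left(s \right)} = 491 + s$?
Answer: $\frac{1}{597} \approx 0.001675$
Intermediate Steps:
$\frac{1}{v{\left(-96 \right)} + a{\left(873,-294 + 92 \right)}} = \frac{1}{\left(491 - 96\right) - \left(-294 + 92\right)} = \frac{1}{395 - -202} = \frac{1}{395 + 202} = \frac{1}{597}$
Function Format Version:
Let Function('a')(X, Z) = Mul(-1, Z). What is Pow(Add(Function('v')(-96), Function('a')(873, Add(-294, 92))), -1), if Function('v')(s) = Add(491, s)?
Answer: Rational(1, 597) ≈ 0.0016750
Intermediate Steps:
Pow(Add(Function('v')(-96), Function('a')(873, Add(-294, 92))), -1) = Pow(Add(Add(491, -96), Mul(-1, Add(-294, 92))), -1) = Pow(Add(395, Mul(-1, -202)), -1) = Pow(Add(395, 202), -1) = Pow(597, -1) = Rational(1, 597)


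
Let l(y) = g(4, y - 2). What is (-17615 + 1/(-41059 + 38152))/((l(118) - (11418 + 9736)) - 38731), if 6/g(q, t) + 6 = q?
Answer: 25603403/87047208 ≈ 0.29413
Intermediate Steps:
g(q, t) = 6/(-6 + q)
l(y) = -3 (l(y) = 6/(-6 + 4) = 6/(-2) = 6*(-1/2) = -3)
(-17615 + 1/(-41059 + 38152))/((l(118) - (11418 + 9736)) - 38731) = (-17615 + 1/(-41059 + 38152))/((-3 - (11418 + 9736)) - 38731) = (-17615 + 1/(-2907))/((-3 - 1*21154) - 38731) = (-17615 - 1/2907)/((-3 - 21154) - 38731) = -51206806/(2907*(-21157 - 38731)) = -51206806/2907/(-59888) = -51206806/2907*(-1/59888) = 25603403/87047208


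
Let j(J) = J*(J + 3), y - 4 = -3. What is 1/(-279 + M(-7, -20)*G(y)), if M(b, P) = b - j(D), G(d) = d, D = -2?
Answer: -1/284 ≈ -0.0035211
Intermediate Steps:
y = 1 (y = 4 - 3 = 1)
j(J) = J*(3 + J)
M(b, P) = 2 + b (M(b, P) = b - (-2)*(3 - 2) = b - (-2) = b - 1*(-2) = b + 2 = 2 + b)
1/(-279 + M(-7, -20)*G(y)) = 1/(-279 + (2 - 7)*1) = 1/(-279 - 5*1) = 1/(-279 - 5) = 1/(-284) = -1/284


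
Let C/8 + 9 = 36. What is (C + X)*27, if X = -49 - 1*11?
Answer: 4212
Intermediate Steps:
C = 216 (C = -72 + 8*36 = -72 + 288 = 216)
X = -60 (X = -49 - 11 = -60)
(C + X)*27 = (216 - 60)*27 = 156*27 = 4212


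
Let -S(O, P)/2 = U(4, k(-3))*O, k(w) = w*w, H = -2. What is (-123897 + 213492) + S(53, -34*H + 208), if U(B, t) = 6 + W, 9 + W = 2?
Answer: 89701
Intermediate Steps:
k(w) = w²
W = -7 (W = -9 + 2 = -7)
U(B, t) = -1 (U(B, t) = 6 - 7 = -1)
S(O, P) = 2*O (S(O, P) = -(-2)*O = 2*O)
(-123897 + 213492) + S(53, -34*H + 208) = (-123897 + 213492) + 2*53 = 89595 + 106 = 89701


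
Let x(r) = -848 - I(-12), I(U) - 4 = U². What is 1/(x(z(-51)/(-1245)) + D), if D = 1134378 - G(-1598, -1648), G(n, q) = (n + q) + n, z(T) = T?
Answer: 1/1138226 ≈ 8.7856e-7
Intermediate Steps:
I(U) = 4 + U²
x(r) = -996 (x(r) = -848 - (4 + (-12)²) = -848 - (4 + 144) = -848 - 1*148 = -848 - 148 = -996)
G(n, q) = q + 2*n
D = 1139222 (D = 1134378 - (-1648 + 2*(-1598)) = 1134378 - (-1648 - 3196) = 1134378 - 1*(-4844) = 1134378 + 4844 = 1139222)
1/(x(z(-51)/(-1245)) + D) = 1/(-996 + 1139222) = 1/1138226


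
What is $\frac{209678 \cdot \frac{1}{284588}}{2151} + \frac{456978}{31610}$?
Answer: $\frac{69936289191061}{4837505797170} \approx 14.457$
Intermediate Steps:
$\frac{209678 \cdot \frac{1}{284588}}{2151} + \frac{456978}{31610} = 209678 \cdot \frac{1}{284588} \cdot \frac{1}{2151} + 456978 \cdot \frac{1}{31610} = \frac{104839}{142294} \cdot \frac{1}{2151} + \frac{228489}{15805} = \frac{104839}{306074394} + \frac{228489}{15805} = \frac{69936289191061}{4837505797170}$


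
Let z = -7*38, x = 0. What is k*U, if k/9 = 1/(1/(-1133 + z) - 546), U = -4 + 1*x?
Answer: 50364/763855 ≈ 0.065934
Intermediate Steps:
z = -266
U = -4 (U = -4 + 1*0 = -4 + 0 = -4)
k = -12591/763855 (k = 9/(1/(-1133 - 266) - 546) = 9/(1/(-1399) - 546) = 9/(-1/1399 - 546) = 9/(-763855/1399) = 9*(-1399/763855) = -12591/763855 ≈ -0.016483)
k*U = -12591/763855*(-4) = 50364/763855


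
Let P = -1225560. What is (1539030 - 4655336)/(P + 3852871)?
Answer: -3116306/2627311 ≈ -1.1861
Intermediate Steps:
(1539030 - 4655336)/(P + 3852871) = (1539030 - 4655336)/(-1225560 + 3852871) = -3116306/2627311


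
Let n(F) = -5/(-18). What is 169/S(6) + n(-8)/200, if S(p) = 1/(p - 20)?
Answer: -1703519/720 ≈ -2366.0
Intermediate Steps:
n(F) = 5/18 (n(F) = -5*(-1/18) = 5/18)
S(p) = 1/(-20 + p)
169/S(6) + n(-8)/200 = 169/(1/(-20 + 6)) + (5/18)/200 = 169/(1/(-14)) + (5/18)*(1/200) = 169/(-1/14) + 1/720 = 169*(-14) + 1/720 = -2366 + 1/720 = -1703519/720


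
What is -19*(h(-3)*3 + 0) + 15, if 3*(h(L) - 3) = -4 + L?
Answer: -23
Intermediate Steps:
h(L) = 5/3 + L/3 (h(L) = 3 + (-4 + L)/3 = 3 + (-4/3 + L/3) = 5/3 + L/3)
-19*(h(-3)*3 + 0) + 15 = -19*((5/3 + (1/3)*(-3))*3 + 0) + 15 = -19*((5/3 - 1)*3 + 0) + 15 = -19*((2/3)*3 + 0) + 15 = -19*(2 + 0) + 15 = -19*2 + 15 = -38 + 15 = -23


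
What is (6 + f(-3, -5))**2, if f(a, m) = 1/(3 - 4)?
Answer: 25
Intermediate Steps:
f(a, m) = -1 (f(a, m) = 1/(-1) = -1)
(6 + f(-3, -5))**2 = (6 - 1)**2 = 5**2 = 25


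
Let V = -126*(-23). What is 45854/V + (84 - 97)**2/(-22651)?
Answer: 519074596/32821299 ≈ 15.815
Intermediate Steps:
V = 2898
45854/V + (84 - 97)**2/(-22651) = 45854/2898 + (84 - 97)**2/(-22651) = 45854*(1/2898) + (-13)**2*(-1/22651) = 22927/1449 + 169*(-1/22651) = 22927/1449 - 169/22651 = 519074596/32821299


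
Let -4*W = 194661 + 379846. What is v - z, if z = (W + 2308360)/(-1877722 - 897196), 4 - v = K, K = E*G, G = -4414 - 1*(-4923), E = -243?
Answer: 1372938188285/11099672 ≈ 1.2369e+5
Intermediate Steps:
G = 509 (G = -4414 + 4923 = 509)
W = -574507/4 (W = -(194661 + 379846)/4 = -¼*574507 = -574507/4 ≈ -1.4363e+5)
K = -123687 (K = -243*509 = -123687)
v = 123691 (v = 4 - 1*(-123687) = 4 + 123687 = 123691)
z = -8658933/11099672 (z = (-574507/4 + 2308360)/(-1877722 - 897196) = (8658933/4)/(-2774918) = (8658933/4)*(-1/2774918) = -8658933/11099672 ≈ -0.78011)
v - z = 123691 - 1*(-8658933/11099672) = 123691 + 8658933/11099672 = 1372938188285/11099672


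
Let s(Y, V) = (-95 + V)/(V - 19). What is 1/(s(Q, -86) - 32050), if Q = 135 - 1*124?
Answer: -105/3365069 ≈ -3.1203e-5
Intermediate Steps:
Q = 11 (Q = 135 - 124 = 11)
s(Y, V) = (-95 + V)/(-19 + V)
1/(s(Q, -86) - 32050) = 1/((-95 - 86)/(-19 - 86) - 32050) = 1/(-181/(-105) - 32050) = 1/(-1/105*(-181) - 32050) = 1/(181/105 - 32050) = 1/(-3365069/105) = -105/3365069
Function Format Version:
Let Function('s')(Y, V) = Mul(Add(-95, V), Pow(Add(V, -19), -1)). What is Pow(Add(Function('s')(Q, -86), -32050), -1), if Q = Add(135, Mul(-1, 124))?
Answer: Rational(-105, 3365069) ≈ -3.1203e-5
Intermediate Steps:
Q = 11 (Q = Add(135, -124) = 11)
Function('s')(Y, V) = Mul(Pow(Add(-19, V), -1), Add(-95, V)) (Function('s')(Y, V) = Mul(Add(-95, V), Pow(Add(-19, V), -1)) = Mul(Pow(Add(-19, V), -1), Add(-95, V)))
Pow(Add(Function('s')(Q, -86), -32050), -1) = Pow(Add(Mul(Pow(Add(-19, -86), -1), Add(-95, -86)), -32050), -1) = Pow(Add(Mul(Pow(-105, -1), -181), -32050), -1) = Pow(Add(Mul(Rational(-1, 105), -181), -32050), -1) = Pow(Add(Rational(181, 105), -32050), -1) = Pow(Rational(-3365069, 105), -1) = Rational(-105, 3365069)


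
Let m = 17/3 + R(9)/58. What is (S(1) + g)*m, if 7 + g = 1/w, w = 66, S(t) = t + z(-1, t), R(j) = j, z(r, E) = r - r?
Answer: -400135/11484 ≈ -34.843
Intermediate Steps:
z(r, E) = 0
S(t) = t (S(t) = t + 0 = t)
m = 1013/174 (m = 17/3 + 9/58 = 1013/174 ≈ 5.8218)
g = -461/66 (g = -7 + 1/66 = -461/66 ≈ -6.9848)
(S(1) + g)*m = (1 - 461/66)*(1013/174) = -395/66*1013/174 = -400135/11484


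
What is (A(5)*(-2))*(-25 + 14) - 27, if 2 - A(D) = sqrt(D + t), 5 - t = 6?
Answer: -27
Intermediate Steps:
t = -1 (t = 5 - 1*6 = 5 - 6 = -1)
A(D) = 2 - sqrt(-1 + D) (A(D) = 2 - sqrt(D - 1) = 2 - sqrt(-1 + D))
(A(5)*(-2))*(-25 + 14) - 27 = ((2 - sqrt(-1 + 5))*(-2))*(-25 + 14) - 27 = ((2 - sqrt(4))*(-2))*(-11) - 27 = ((2 - 1*2)*(-2))*(-11) - 27 = ((2 - 2)*(-2))*(-11) - 27 = (0*(-2))*(-11) - 27 = 0*(-11) - 27 = 0 - 27 = -27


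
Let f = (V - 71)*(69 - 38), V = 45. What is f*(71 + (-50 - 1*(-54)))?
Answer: -60450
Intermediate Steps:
f = -806 (f = (45 - 71)*(69 - 38) = -26*31 = -806)
f*(71 + (-50 - 1*(-54))) = -806*(71 + (-50 - 1*(-54))) = -806*(71 + (-50 + 54)) = -806*(71 + 4) = -806*75 = -60450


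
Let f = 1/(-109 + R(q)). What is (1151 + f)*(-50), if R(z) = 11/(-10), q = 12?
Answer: -63362050/1101 ≈ -57550.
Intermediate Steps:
R(z) = -11/10 (R(z) = 11*(-⅒) = -11/10)
f = -10/1101 (f = 1/(-109 - 11/10) = 1/(-1101/10) = -10/1101 ≈ -0.0090826)
(1151 + f)*(-50) = (1151 - 10/1101)*(-50) = (1267241/1101)*(-50) = -63362050/1101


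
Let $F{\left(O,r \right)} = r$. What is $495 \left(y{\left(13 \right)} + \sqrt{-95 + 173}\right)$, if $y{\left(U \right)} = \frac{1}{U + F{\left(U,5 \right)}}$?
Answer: $\frac{55}{2} + 495 \sqrt{78} \approx 4399.2$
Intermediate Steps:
$y{\left(U \right)} = \frac{1}{5 + U}$ ($y{\left(U \right)} = \frac{1}{U + 5} = \frac{1}{5 + U}$)
$495 \left(y{\left(13 \right)} + \sqrt{-95 + 173}\right) = 495 \left(\frac{1}{5 + 13} + \sqrt{-95 + 173}\right) = 495 \left(\frac{1}{18} + \sqrt{78}\right) = \frac{55}{2} + 495 \sqrt{78}$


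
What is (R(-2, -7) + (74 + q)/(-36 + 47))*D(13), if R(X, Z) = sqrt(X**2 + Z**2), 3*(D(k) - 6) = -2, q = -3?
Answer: 1136/33 + 16*sqrt(53)/3 ≈ 73.251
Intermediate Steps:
D(k) = 16/3 (D(k) = 6 + (1/3)*(-2) = 6 - 2/3 = 16/3)
(R(-2, -7) + (74 + q)/(-36 + 47))*D(13) = (sqrt((-2)**2 + (-7)**2) + (74 - 3)/(-36 + 47))*(16/3) = (sqrt(4 + 49) + 71/11)*(16/3) = (sqrt(53) + 71*(1/11))*(16/3) = (sqrt(53) + 71/11)*(16/3) = (71/11 + sqrt(53))*(16/3) = 1136/33 + 16*sqrt(53)/3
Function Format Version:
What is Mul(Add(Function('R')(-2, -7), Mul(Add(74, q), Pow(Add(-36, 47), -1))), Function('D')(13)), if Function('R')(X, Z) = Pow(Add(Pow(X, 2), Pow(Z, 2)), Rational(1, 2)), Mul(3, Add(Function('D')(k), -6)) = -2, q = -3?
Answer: Add(Rational(1136, 33), Mul(Rational(16, 3), Pow(53, Rational(1, 2)))) ≈ 73.251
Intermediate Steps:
Function('D')(k) = Rational(16, 3) (Function('D')(k) = Add(6, Mul(Rational(1, 3), -2)) = Add(6, Rational(-2, 3)) = Rational(16, 3))
Mul(Add(Function('R')(-2, -7), Mul(Add(74, q), Pow(Add(-36, 47), -1))), Function('D')(13)) = Mul(Add(Pow(Add(Pow(-2, 2), Pow(-7, 2)), Rational(1, 2)), Mul(Add(74, -3), Pow(Add(-36, 47), -1))), Rational(16, 3)) = Mul(Add(Pow(Add(4, 49), Rational(1, 2)), Mul(71, Pow(11, -1))), Rational(16, 3)) = Mul(Add(Pow(53, Rational(1, 2)), Mul(71, Rational(1, 11))), Rational(16, 3)) = Mul(Add(Pow(53, Rational(1, 2)), Rational(71, 11)), Rational(16, 3)) = Mul(Add(Rational(71, 11), Pow(53, Rational(1, 2))), Rational(16, 3)) = Add(Rational(1136, 33), Mul(Rational(16, 3), Pow(53, Rational(1, 2))))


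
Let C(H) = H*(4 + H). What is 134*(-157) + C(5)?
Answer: -20993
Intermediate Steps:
134*(-157) + C(5) = 134*(-157) + 5*(4 + 5) = -21038 + 5*9 = -21038 + 45 = -20993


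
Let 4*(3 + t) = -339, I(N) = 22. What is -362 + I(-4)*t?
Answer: -4585/2 ≈ -2292.5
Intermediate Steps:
t = -351/4 (t = -3 + (¼)*(-339) = -3 - 339/4 = -351/4 ≈ -87.750)
-362 + I(-4)*t = -362 + 22*(-351/4) = -362 - 3861/2 = -4585/2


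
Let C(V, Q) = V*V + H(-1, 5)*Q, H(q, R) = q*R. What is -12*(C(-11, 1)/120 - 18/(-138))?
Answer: -1514/115 ≈ -13.165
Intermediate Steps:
H(q, R) = R*q
C(V, Q) = V² - 5*Q (C(V, Q) = V*V + (5*(-1))*Q = V² - 5*Q)
-12*(C(-11, 1)/120 - 18/(-138)) = -12*(((-11)² - 5*1)/120 - 18/(-138)) = -12*((121 - 5)*(1/120) - 18*(-1/138)) = -12*(116*(1/120) + 3/23) = -12*(29/30 + 3/23) = -12*757/690 = -1514/115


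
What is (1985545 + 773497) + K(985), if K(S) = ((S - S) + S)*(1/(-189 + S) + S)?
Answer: 2968497517/796 ≈ 3.7293e+6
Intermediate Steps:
K(S) = S*(S + 1/(-189 + S)) (K(S) = (0 + S)*(S + 1/(-189 + S)) = S*(S + 1/(-189 + S)))
(1985545 + 773497) + K(985) = (1985545 + 773497) + 985*(1 + 985² - 189*985)/(-189 + 985) = 2759042 + 985*(1 + 970225 - 186165)/796 = 2759042 + 985*(1/796)*784061 = 2759042 + 772300085/796 = 2968497517/796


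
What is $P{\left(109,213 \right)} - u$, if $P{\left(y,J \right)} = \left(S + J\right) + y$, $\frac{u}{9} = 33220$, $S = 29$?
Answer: $-298629$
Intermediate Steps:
$u = 298980$ ($u = 9 \cdot 33220 = 298980$)
$P{\left(y,J \right)} = 29 + J + y$ ($P{\left(y,J \right)} = \left(29 + J\right) + y = 29 + J + y$)
$P{\left(109,213 \right)} - u = \left(29 + 213 + 109\right) - 298980 = 351 - 298980 = -298629$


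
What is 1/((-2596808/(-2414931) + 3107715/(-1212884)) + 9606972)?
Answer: 94484876484/907713422312007145 ≈ 1.0409e-7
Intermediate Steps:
1/((-2596808/(-2414931) + 3107715/(-1212884)) + 9606972) = 1/((-2596808*(-1/2414931) + 3107715*(-1/1212884)) + 9606972) = 1/((83768/77901 - 3107715/1212884) + 9606972) = 1/(-140493239303/94484876484 + 9606972) = 1/(907713422312007145/94484876484) = 94484876484/907713422312007145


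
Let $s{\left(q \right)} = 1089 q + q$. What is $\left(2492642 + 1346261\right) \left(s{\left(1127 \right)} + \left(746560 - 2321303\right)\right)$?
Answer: $-1329462014639$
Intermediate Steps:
$s{\left(q \right)} = 1090 q$
$\left(2492642 + 1346261\right) \left(s{\left(1127 \right)} + \left(746560 - 2321303\right)\right) = \left(2492642 + 1346261\right) \left(1090 \cdot 1127 + \left(746560 - 2321303\right)\right) = 3838903 \left(1228430 - 1574743\right) = 3838903 \left(-346313\right) = -1329462014639$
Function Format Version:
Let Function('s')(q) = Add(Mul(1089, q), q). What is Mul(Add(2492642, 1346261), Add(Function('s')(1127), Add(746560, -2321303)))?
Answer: -1329462014639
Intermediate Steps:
Function('s')(q) = Mul(1090, q)
Mul(Add(2492642, 1346261), Add(Function('s')(1127), Add(746560, -2321303))) = Mul(Add(2492642, 1346261), Add(Mul(1090, 1127), Add(746560, -2321303))) = Mul(3838903, Add(1228430, -1574743)) = Mul(3838903, -346313) = -1329462014639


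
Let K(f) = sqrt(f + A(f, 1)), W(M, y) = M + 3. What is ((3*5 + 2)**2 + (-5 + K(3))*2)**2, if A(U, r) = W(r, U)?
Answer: 77869 + 1116*sqrt(7) ≈ 80822.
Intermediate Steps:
W(M, y) = 3 + M
A(U, r) = 3 + r
K(f) = sqrt(4 + f) (K(f) = sqrt(f + (3 + 1)) = sqrt(f + 4) = sqrt(4 + f))
((3*5 + 2)**2 + (-5 + K(3))*2)**2 = ((3*5 + 2)**2 + (-5 + sqrt(4 + 3))*2)**2 = ((15 + 2)**2 + (-5 + sqrt(7))*2)**2 = (17**2 + (-10 + 2*sqrt(7)))**2 = (289 + (-10 + 2*sqrt(7)))**2 = (279 + 2*sqrt(7))**2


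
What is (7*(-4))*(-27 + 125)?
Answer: -2744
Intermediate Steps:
(7*(-4))*(-27 + 125) = -28*98 = -2744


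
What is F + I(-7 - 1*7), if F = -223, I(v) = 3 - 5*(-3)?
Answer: -205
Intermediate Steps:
I(v) = 18 (I(v) = 3 + 15 = 18)
F + I(-7 - 1*7) = -223 + 18 = -205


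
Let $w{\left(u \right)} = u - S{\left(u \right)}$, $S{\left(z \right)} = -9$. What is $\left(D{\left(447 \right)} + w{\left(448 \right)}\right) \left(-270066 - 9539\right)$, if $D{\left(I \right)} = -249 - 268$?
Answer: $16776300$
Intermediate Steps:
$D{\left(I \right)} = -517$
$w{\left(u \right)} = 9 + u$ ($w{\left(u \right)} = u - -9 = u + 9 = 9 + u$)
$\left(D{\left(447 \right)} + w{\left(448 \right)}\right) \left(-270066 - 9539\right) = \left(-517 + \left(9 + 448\right)\right) \left(-270066 - 9539\right) = \left(-517 + 457\right) \left(-279605\right) = \left(-60\right) \left(-279605\right) = 16776300$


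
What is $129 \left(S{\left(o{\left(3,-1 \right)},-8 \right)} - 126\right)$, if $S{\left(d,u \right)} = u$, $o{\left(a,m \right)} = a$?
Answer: $-17286$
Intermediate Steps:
$129 \left(S{\left(o{\left(3,-1 \right)},-8 \right)} - 126\right) = 129 \left(-8 - 126\right) = 129 \left(-134\right) = -17286$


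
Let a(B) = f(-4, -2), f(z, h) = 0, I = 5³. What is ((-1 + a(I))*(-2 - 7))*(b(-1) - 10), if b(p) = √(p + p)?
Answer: -90 + 9*I*√2 ≈ -90.0 + 12.728*I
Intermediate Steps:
I = 125
a(B) = 0
b(p) = √2*√p (b(p) = √(2*p) = √2*√p)
((-1 + a(I))*(-2 - 7))*(b(-1) - 10) = ((-1 + 0)*(-2 - 7))*(√2*√(-1) - 10) = (-1*(-9))*(√2*I - 10) = 9*(I*√2 - 10) = 9*(-10 + I*√2) = -90 + 9*I*√2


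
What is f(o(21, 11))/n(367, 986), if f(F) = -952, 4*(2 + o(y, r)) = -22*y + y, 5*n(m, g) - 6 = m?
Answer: -4760/373 ≈ -12.761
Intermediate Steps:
n(m, g) = 6/5 + m/5
o(y, r) = -2 - 21*y/4 (o(y, r) = -2 + (-22*y + y)/4 = -2 + (-21*y)/4 = -2 - 21*y/4)
f(o(21, 11))/n(367, 986) = -952/(6/5 + (⅕)*367) = -952/(6/5 + 367/5) = -952/373/5 = -952*5/373 = -4760/373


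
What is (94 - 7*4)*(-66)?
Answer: -4356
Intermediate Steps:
(94 - 7*4)*(-66) = (94 - 28)*(-66) = 66*(-66) = -4356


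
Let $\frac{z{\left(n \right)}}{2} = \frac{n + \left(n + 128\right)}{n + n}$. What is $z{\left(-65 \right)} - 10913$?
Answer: $- \frac{709343}{65} \approx -10913.0$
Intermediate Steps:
$z{\left(n \right)} = \frac{128 + 2 n}{n}$ ($z{\left(n \right)} = 2 \frac{n + \left(n + 128\right)}{n + n} = 2 \frac{n + \left(128 + n\right)}{2 n} = 2 \left(128 + 2 n\right) \frac{1}{2 n} = 2 \frac{128 + 2 n}{2 n} = \frac{128 + 2 n}{n}$)
$z{\left(-65 \right)} - 10913 = \left(2 + \frac{128}{-65}\right) - 10913 = \left(2 + 128 \left(- \frac{1}{65}\right)\right) - 10913 = \left(2 - \frac{128}{65}\right) - 10913 = \frac{2}{65} - 10913 = - \frac{709343}{65}$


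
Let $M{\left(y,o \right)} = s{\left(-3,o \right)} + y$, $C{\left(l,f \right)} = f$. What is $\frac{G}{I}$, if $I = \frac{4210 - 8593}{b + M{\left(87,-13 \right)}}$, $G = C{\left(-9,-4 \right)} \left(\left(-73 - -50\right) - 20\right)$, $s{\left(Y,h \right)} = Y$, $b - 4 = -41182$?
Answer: $\frac{785352}{487} \approx 1612.6$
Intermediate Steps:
$b = -41178$ ($b = 4 - 41182 = -41178$)
$G = 172$ ($G = - 4 \left(\left(-73 - -50\right) - 20\right) = - 4 \left(\left(-73 + 50\right) - 20\right) = - 4 \left(-23 - 20\right) = \left(-4\right) \left(-43\right) = 172$)
$M{\left(y,o \right)} = -3 + y$
$I = \frac{487}{4566}$ ($I = \frac{4210 - 8593}{-41178 + \left(-3 + 87\right)} = - \frac{4383}{-41178 + 84} = - \frac{4383}{-41094} = \left(-4383\right) \left(- \frac{1}{41094}\right) = \frac{487}{4566} \approx 0.10666$)
$\frac{G}{I} = \frac{172}{\frac{487}{4566}} = 172 \cdot \frac{4566}{487} = \frac{785352}{487}$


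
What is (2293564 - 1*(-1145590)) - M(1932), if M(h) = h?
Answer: 3437222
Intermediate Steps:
(2293564 - 1*(-1145590)) - M(1932) = (2293564 - 1*(-1145590)) - 1*1932 = (2293564 + 1145590) - 1932 = 3439154 - 1932 = 3437222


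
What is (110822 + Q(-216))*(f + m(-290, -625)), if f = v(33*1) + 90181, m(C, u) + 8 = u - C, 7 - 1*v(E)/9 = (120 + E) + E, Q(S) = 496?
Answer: 9821253186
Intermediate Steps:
v(E) = -1017 - 18*E (v(E) = 63 - 9*((120 + E) + E) = 63 - 9*(120 + 2*E) = 63 + (-1080 - 18*E) = -1017 - 18*E)
m(C, u) = -8 + u - C (m(C, u) = -8 + (u - C) = -8 + u - C)
f = 88570 (f = (-1017 - 594) + 90181 = -1611 + 90181 = 88570)
(110822 + Q(-216))*(f + m(-290, -625)) = (110822 + 496)*(88570 + (-8 - 625 - 1*(-290))) = 111318*(88570 + (-8 - 625 + 290)) = 111318*(88570 - 343) = 111318*88227 = 9821253186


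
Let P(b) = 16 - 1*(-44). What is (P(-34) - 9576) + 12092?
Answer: 2576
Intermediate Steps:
P(b) = 60 (P(b) = 16 + 44 = 60)
(P(-34) - 9576) + 12092 = (60 - 9576) + 12092 = -9516 + 12092 = 2576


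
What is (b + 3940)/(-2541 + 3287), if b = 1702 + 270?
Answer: 2956/373 ≈ 7.9249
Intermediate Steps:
b = 1972
(b + 3940)/(-2541 + 3287) = (1972 + 3940)/(-2541 + 3287) = 5912/746 = 5912*(1/746) = 2956/373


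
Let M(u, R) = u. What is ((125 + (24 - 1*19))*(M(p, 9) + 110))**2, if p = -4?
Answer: 189888400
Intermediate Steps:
((125 + (24 - 1*19))*(M(p, 9) + 110))**2 = ((125 + (24 - 1*19))*(-4 + 110))**2 = ((125 + (24 - 19))*106)**2 = ((125 + 5)*106)**2 = (130*106)**2 = 13780**2 = 189888400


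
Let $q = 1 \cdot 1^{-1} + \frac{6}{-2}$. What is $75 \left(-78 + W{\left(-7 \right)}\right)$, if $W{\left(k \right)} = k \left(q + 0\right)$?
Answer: $-4800$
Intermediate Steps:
$q = -2$ ($q = 1 \cdot 1 + 6 \left(- \frac{1}{2}\right) = 1 - 3 = -2$)
$W{\left(k \right)} = - 2 k$ ($W{\left(k \right)} = k \left(-2 + 0\right) = k \left(-2\right) = - 2 k$)
$75 \left(-78 + W{\left(-7 \right)}\right) = 75 \left(-78 - -14\right) = 75 \left(-78 + 14\right) = 75 \left(-64\right) = -4800$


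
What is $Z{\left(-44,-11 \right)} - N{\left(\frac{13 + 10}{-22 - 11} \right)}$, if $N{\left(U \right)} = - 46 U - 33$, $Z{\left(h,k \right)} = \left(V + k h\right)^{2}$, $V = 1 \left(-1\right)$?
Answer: $\frac{7698568}{33} \approx 2.3329 \cdot 10^{5}$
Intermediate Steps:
$V = -1$
$Z{\left(h,k \right)} = \left(-1 + h k\right)^{2}$ ($Z{\left(h,k \right)} = \left(-1 + k h\right)^{2} = \left(-1 + h k\right)^{2}$)
$N{\left(U \right)} = -33 - 46 U$
$Z{\left(-44,-11 \right)} - N{\left(\frac{13 + 10}{-22 - 11} \right)} = \left(-1 - -484\right)^{2} - \left(-33 - 46 \frac{13 + 10}{-22 - 11}\right) = \left(-1 + 484\right)^{2} - \left(-33 - 46 \frac{23}{-33}\right) = 483^{2} - \left(-33 - 46 \cdot 23 \left(- \frac{1}{33}\right)\right) = 233289 - \left(-33 - - \frac{1058}{33}\right) = 233289 - \left(-33 + \frac{1058}{33}\right) = 233289 - - \frac{31}{33} = 233289 + \frac{31}{33} = \frac{7698568}{33}$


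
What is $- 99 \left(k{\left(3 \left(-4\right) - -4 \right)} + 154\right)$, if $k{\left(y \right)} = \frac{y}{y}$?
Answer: $-15345$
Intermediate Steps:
$k{\left(y \right)} = 1$
$- 99 \left(k{\left(3 \left(-4\right) - -4 \right)} + 154\right) = - 99 \left(1 + 154\right) = \left(-99\right) 155 = -15345$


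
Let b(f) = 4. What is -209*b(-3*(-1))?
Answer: -836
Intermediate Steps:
-209*b(-3*(-1)) = -209*4 = -836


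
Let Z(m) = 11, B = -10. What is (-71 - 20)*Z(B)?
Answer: -1001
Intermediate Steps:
(-71 - 20)*Z(B) = (-71 - 20)*11 = -91*11 = -1001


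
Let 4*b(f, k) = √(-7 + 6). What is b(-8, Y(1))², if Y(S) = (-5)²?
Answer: -1/16 ≈ -0.062500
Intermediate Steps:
Y(S) = 25
b(f, k) = I/4 (b(f, k) = √(-7 + 6)/4 = √(-1)/4 = I/4)
b(-8, Y(1))² = (I/4)² = -1/16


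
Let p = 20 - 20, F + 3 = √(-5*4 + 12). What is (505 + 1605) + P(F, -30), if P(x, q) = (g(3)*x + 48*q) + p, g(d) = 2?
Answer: 664 + 4*I*√2 ≈ 664.0 + 5.6569*I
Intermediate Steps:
F = -3 + 2*I*√2 (F = -3 + √(-5*4 + 12) = -3 + √(-20 + 12) = -3 + √(-8) = -3 + 2*I*√2 ≈ -3.0 + 2.8284*I)
p = 0
P(x, q) = 2*x + 48*q (P(x, q) = (2*x + 48*q) + 0 = 2*x + 48*q)
(505 + 1605) + P(F, -30) = (505 + 1605) + (2*(-3 + 2*I*√2) + 48*(-30)) = 2110 + ((-6 + 4*I*√2) - 1440) = 2110 + (-1446 + 4*I*√2) = 664 + 4*I*√2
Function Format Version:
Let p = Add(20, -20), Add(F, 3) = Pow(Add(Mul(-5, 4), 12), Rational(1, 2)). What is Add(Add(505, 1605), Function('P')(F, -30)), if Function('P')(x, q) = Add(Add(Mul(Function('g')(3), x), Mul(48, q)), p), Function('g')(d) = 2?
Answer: Add(664, Mul(4, I, Pow(2, Rational(1, 2)))) ≈ Add(664.00, Mul(5.6569, I))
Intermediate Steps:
F = Add(-3, Mul(2, I, Pow(2, Rational(1, 2)))) (F = Add(-3, Pow(Add(Mul(-5, 4), 12), Rational(1, 2))) = Add(-3, Pow(Add(-20, 12), Rational(1, 2))) = Add(-3, Pow(-8, Rational(1, 2))) = Add(-3, Mul(2, I, Pow(2, Rational(1, 2)))) ≈ Add(-3.0000, Mul(2.8284, I)))
p = 0
Function('P')(x, q) = Add(Mul(2, x), Mul(48, q)) (Function('P')(x, q) = Add(Add(Mul(2, x), Mul(48, q)), 0) = Add(Mul(2, x), Mul(48, q)))
Add(Add(505, 1605), Function('P')(F, -30)) = Add(Add(505, 1605), Add(Mul(2, Add(-3, Mul(2, I, Pow(2, Rational(1, 2))))), Mul(48, -30))) = Add(2110, Add(Add(-6, Mul(4, I, Pow(2, Rational(1, 2)))), -1440)) = Add(2110, Add(-1446, Mul(4, I, Pow(2, Rational(1, 2))))) = Add(664, Mul(4, I, Pow(2, Rational(1, 2))))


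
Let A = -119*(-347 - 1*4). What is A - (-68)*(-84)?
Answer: 36057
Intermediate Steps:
A = 41769 (A = -119*(-347 - 4) = -119*(-351) = 41769)
A - (-68)*(-84) = 41769 - (-68)*(-84) = 41769 - 1*5712 = 41769 - 5712 = 36057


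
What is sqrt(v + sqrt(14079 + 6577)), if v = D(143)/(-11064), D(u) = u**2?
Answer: sqrt(-56561934 + 122412096*sqrt(1291))/5532 ≈ 11.911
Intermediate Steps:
v = -20449/11064 (v = 143**2/(-11064) = 20449*(-1/11064) = -20449/11064 ≈ -1.8482)
sqrt(v + sqrt(14079 + 6577)) = sqrt(-20449/11064 + sqrt(14079 + 6577)) = sqrt(-20449/11064 + sqrt(20656)) = sqrt(-20449/11064 + 4*sqrt(1291))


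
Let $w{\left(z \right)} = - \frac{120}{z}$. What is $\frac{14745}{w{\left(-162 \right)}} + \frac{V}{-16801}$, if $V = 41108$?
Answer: $\frac{1337581591}{67204} \approx 19903.0$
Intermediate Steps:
$\frac{14745}{w{\left(-162 \right)}} + \frac{V}{-16801} = \frac{14745}{\left(-120\right) \frac{1}{-162}} + \frac{41108}{-16801} = \frac{14745}{\left(-120\right) \left(- \frac{1}{162}\right)} + 41108 \left(- \frac{1}{16801}\right) = \frac{14745}{\frac{20}{27}} - \frac{41108}{16801} = 14745 \cdot \frac{27}{20} - \frac{41108}{16801} = \frac{79623}{4} - \frac{41108}{16801} = \frac{1337581591}{67204}$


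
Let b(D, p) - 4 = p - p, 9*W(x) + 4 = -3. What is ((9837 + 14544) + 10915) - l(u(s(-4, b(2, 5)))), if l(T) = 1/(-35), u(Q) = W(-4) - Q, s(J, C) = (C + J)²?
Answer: 1235361/35 ≈ 35296.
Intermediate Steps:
W(x) = -7/9 (W(x) = -4/9 + (⅑)*(-3) = -4/9 - ⅓ = -7/9)
b(D, p) = 4 (b(D, p) = 4 + (p - p) = 4 + 0 = 4)
u(Q) = -7/9 - Q
l(T) = -1/35
((9837 + 14544) + 10915) - l(u(s(-4, b(2, 5)))) = ((9837 + 14544) + 10915) - 1*(-1/35) = (24381 + 10915) + 1/35 = 35296 + 1/35 = 1235361/35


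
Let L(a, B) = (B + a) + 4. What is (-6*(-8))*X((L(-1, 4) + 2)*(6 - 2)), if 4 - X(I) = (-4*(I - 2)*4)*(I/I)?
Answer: 26304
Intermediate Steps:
L(a, B) = 4 + B + a
X(I) = -28 + 16*I (X(I) = 4 - (-4*(I - 2)*4)*I/I = 4 - (-4*(-2 + I)*4) = 4 - (-4*(-8 + 4*I)) = 4 - (32 - 16*I) = 4 + (-32 + 16*I) = -28 + 16*I)
(-6*(-8))*X((L(-1, 4) + 2)*(6 - 2)) = (-6*(-8))*(-28 + 16*(((4 + 4 - 1) + 2)*(6 - 2))) = 48*(-28 + 16*((7 + 2)*4)) = 48*(-28 + 16*(9*4)) = 48*(-28 + 16*36) = 48*(-28 + 576) = 48*548 = 26304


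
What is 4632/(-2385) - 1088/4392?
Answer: -318592/145485 ≈ -2.1899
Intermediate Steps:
4632/(-2385) - 1088/4392 = 4632*(-1/2385) - 1088*1/4392 = -1544/795 - 136/549 = -318592/145485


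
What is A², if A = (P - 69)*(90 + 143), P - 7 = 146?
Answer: 383063184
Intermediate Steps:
P = 153 (P = 7 + 146 = 153)
A = 19572 (A = (153 - 69)*(90 + 143) = 84*233 = 19572)
A² = 19572² = 383063184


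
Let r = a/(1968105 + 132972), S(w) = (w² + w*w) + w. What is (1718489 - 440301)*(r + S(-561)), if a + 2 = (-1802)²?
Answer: 1688908983468425332/2101077 ≈ 8.0383e+11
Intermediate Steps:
a = 3247202 (a = -2 + (-1802)² = -2 + 3247204 = 3247202)
S(w) = w + 2*w² (S(w) = (w² + w²) + w = 2*w² + w = w + 2*w²)
r = 3247202/2101077 (r = 3247202/(1968105 + 132972) = 3247202/2101077 ≈ 1.5455)
(1718489 - 440301)*(r + S(-561)) = (1718489 - 440301)*(3247202/2101077 - 561*(1 + 2*(-561))) = 1278188*(3247202/2101077 - 561*(1 - 1122)) = 1278188*(3247202/2101077 - 561*(-1121)) = 1278188*(3247202/2101077 + 628881) = 1278188*(1321330652039/2101077) = 1688908983468425332/2101077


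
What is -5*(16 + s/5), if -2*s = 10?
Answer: -75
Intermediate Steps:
s = -5 (s = -½*10 = -5)
-5*(16 + s/5) = -5*(16 - 5/5) = -5*(16 - 5*⅕) = -5*(16 - 1) = -5*15 = -75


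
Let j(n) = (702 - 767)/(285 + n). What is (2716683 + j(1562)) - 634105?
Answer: 3846521501/1847 ≈ 2.0826e+6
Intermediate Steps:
j(n) = -65/(285 + n)
(2716683 + j(1562)) - 634105 = (2716683 - 65/(285 + 1562)) - 634105 = (2716683 - 65/1847) - 634105 = 5017713436/1847 - 634105 = 3846521501/1847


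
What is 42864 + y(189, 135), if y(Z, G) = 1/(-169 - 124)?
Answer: 12559151/293 ≈ 42864.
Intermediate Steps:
y(Z, G) = -1/293 (y(Z, G) = 1/(-293) = -1/293)
42864 + y(189, 135) = 42864 - 1/293 = 12559151/293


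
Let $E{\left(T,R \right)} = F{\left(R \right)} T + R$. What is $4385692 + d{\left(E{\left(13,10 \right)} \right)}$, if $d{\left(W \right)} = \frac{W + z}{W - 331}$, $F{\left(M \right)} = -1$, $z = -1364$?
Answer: $\frac{1464822495}{334} \approx 4.3857 \cdot 10^{6}$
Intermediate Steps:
$E{\left(T,R \right)} = R - T$ ($E{\left(T,R \right)} = - T + R = R - T$)
$d{\left(W \right)} = \frac{-1364 + W}{-331 + W}$ ($d{\left(W \right)} = \frac{W - 1364}{W - 331} = \frac{-1364 + W}{-331 + W}$)
$4385692 + d{\left(E{\left(13,10 \right)} \right)} = 4385692 + \frac{-1364 + \left(10 - 13\right)}{-331 + \left(10 - 13\right)} = 4385692 + \frac{-1364 - 3}{-331 - 3} = 4385692 + \frac{1}{-334} \left(-1367\right) = 4385692 - - \frac{1367}{334} = 4385692 + \frac{1367}{334} = \frac{1464822495}{334}$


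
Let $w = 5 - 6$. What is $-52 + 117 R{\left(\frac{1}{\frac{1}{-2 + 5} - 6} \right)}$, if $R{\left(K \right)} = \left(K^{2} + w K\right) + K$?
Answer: $- \frac{13975}{289} \approx -48.356$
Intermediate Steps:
$w = -1$
$R{\left(K \right)} = K^{2}$ ($R{\left(K \right)} = \left(K^{2} - K\right) + K = K^{2}$)
$-52 + 117 R{\left(\frac{1}{\frac{1}{-2 + 5} - 6} \right)} = -52 + 117 \left(\frac{1}{\frac{1}{-2 + 5} - 6}\right)^{2} = -52 + 117 \left(\frac{1}{\frac{1}{3} - 6}\right)^{2} = -52 + 117 \left(\frac{1}{- \frac{17}{3}}\right)^{2} = -52 + 117 \left(- \frac{3}{17}\right)^{2} = -52 + 117 \cdot \frac{9}{289} = -52 + \frac{1053}{289} = - \frac{13975}{289}$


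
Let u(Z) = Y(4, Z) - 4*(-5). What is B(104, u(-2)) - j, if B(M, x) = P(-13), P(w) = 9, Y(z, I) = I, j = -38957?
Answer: 38966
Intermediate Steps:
u(Z) = 20 + Z (u(Z) = Z - 4*(-5) = Z + 20 = 20 + Z)
B(M, x) = 9
B(104, u(-2)) - j = 9 - 1*(-38957) = 9 + 38957 = 38966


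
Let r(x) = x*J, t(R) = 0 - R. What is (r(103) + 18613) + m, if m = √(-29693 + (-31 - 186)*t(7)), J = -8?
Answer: 17789 + I*√28174 ≈ 17789.0 + 167.85*I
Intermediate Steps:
t(R) = -R
r(x) = -8*x (r(x) = x*(-8) = -8*x)
m = I*√28174 (m = √(-29693 + (-31 - 186)*(-1*7)) = √(-29693 - 217*(-7)) = √(-29693 + 1519) = √(-28174) = I*√28174 ≈ 167.85*I)
(r(103) + 18613) + m = (-8*103 + 18613) + I*√28174 = (-824 + 18613) + I*√28174 = 17789 + I*√28174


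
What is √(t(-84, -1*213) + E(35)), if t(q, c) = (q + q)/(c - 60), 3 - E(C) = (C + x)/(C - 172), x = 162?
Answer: 30*√17810/1781 ≈ 2.2480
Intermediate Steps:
E(C) = 3 - (162 + C)/(-172 + C) (E(C) = 3 - (C + 162)/(C - 172) = 3 - (162 + C)/(-172 + C))
t(q, c) = 2*q/(-60 + c) (t(q, c) = (2*q)/(-60 + c) = 2*q/(-60 + c))
√(t(-84, -1*213) + E(35)) = √(2*(-84)/(-60 - 1*213) + 2*(-339 + 35)/(-172 + 35)) = √(2*(-84)/(-60 - 213) + 2*(-304)/(-137)) = √(2*(-84)/(-273) + 2*(-1/137)*(-304)) = √(2*(-84)*(-1/273) + 608/137) = √(8/13 + 608/137) = √(9000/1781) = 30*√17810/1781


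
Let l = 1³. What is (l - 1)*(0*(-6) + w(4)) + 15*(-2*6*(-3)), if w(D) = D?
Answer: 540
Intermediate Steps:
l = 1
(l - 1)*(0*(-6) + w(4)) + 15*(-2*6*(-3)) = (1 - 1)*(0*(-6) + 4) + 15*(-2*6*(-3)) = 0*(0 + 4) + 15*(-12*(-3)) = 0*4 + 15*36 = 0 + 540 = 540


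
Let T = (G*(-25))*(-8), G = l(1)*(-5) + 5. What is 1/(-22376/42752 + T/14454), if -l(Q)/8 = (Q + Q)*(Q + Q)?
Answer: 1170336/2059457 ≈ 0.56827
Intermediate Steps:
l(Q) = -32*Q² (l(Q) = -8*(Q + Q)*(Q + Q) = -8*2*Q*2*Q = -32*Q²)
G = 165 (G = -32*1²*(-5) + 5 = -32*1*(-5) + 5 = -32*(-5) + 5 = 160 + 5 = 165)
T = 33000 (T = (165*(-25))*(-8) = -4125*(-8) = 33000)
1/(-22376/42752 + T/14454) = 1/(-22376/42752 + 33000/14454) = 1/(-22376*1/42752 + 33000*(1/14454)) = 1/(-2797/5344 + 500/219) = 1/(2059457/1170336) = 1170336/2059457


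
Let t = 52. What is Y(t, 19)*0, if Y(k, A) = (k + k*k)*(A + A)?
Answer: 0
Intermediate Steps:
Y(k, A) = 2*A*(k + k²) (Y(k, A) = (k + k²)*(2*A) = 2*A*(k + k²))
Y(t, 19)*0 = (2*19*52*(1 + 52))*0 = (2*19*52*53)*0 = 104728*0 = 0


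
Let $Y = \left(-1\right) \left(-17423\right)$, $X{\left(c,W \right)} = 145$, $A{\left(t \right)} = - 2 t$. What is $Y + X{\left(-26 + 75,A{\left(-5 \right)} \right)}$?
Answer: $17568$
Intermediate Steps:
$Y = 17423$
$Y + X{\left(-26 + 75,A{\left(-5 \right)} \right)} = 17423 + 145 = 17568$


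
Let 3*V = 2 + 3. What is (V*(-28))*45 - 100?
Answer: -2200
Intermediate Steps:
V = 5/3 (V = (2 + 3)/3 = (1/3)*5 = 5/3 ≈ 1.6667)
(V*(-28))*45 - 100 = ((5/3)*(-28))*45 - 100 = -140/3*45 - 100 = -2100 - 100 = -2200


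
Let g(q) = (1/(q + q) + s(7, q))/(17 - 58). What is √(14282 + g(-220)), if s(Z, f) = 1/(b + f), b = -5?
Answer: √10457903215166/27060 ≈ 119.51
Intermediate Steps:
s(Z, f) = 1/(-5 + f)
g(q) = -1/(41*(-5 + q)) - 1/(82*q) (g(q) = (1/(q + q) + 1/(-5 + q))/(17 - 58) = (1/(2*q) + 1/(-5 + q))/(-41) = (1/(2*q) + 1/(-5 + q))*(-1/41) = (1/(-5 + q) + 1/(2*q))*(-1/41) = -1/(41*(-5 + q)) - 1/(82*q))
√(14282 + g(-220)) = √(14282 + (1/82)*(5 - 3*(-220))/(-220*(-5 - 220))) = √(14282 + (1/82)*(-1/220)*(5 + 660)/(-225)) = √(14282 + (1/82)*(-1/220)*(-1/225)*665) = √(14282 + 133/811800) = √(11594127733/811800) = √10457903215166/27060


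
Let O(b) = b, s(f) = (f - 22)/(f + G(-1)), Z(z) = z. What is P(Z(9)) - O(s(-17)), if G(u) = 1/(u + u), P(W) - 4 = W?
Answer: 377/35 ≈ 10.771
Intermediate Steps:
P(W) = 4 + W
G(u) = 1/(2*u)
s(f) = (-22 + f)/(-½ + f) (s(f) = (f - 22)/(f + (½)/(-1)) = (-22 + f)/(f + (½)*(-1)) = (-22 + f)/(f - ½) = (-22 + f)/(-½ + f))
P(Z(9)) - O(s(-17)) = (4 + 9) - 2*(-22 - 17)/(-1 + 2*(-17)) = 13 - 2*(-39)/(-1 - 34) = 13 - 2*(-39)/(-35) = 13 - 2*(-1)*(-39)/35 = 13 - 1*78/35 = 13 - 78/35 = 377/35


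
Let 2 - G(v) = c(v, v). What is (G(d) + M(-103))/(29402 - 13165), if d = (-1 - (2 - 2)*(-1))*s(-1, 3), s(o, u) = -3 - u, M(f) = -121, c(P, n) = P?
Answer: -125/16237 ≈ -0.0076985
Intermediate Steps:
d = 6 (d = (-1 - (2 - 2)*(-1))*(-3 - 1*3) = (-1 - 0*(-1))*(-3 - 3) = (-1 - 1*0)*(-6) = (-1 + 0)*(-6) = -1*(-6) = 6)
G(v) = 2 - v
(G(d) + M(-103))/(29402 - 13165) = ((2 - 1*6) - 121)/(29402 - 13165) = ((2 - 6) - 121)/16237 = (-4 - 121)*(1/16237) = -125*1/16237 = -125/16237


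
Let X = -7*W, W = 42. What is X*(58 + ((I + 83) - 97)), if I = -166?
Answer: 35868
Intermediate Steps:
X = -294 (X = -7*42 = -294)
X*(58 + ((I + 83) - 97)) = -294*(58 + ((-166 + 83) - 97)) = -294*(58 + (-83 - 97)) = -294*(58 - 180) = -294*(-122) = 35868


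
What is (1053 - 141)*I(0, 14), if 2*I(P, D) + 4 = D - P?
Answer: 4560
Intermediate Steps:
I(P, D) = -2 + D/2 - P/2 (I(P, D) = -2 + (D - P)/2 = -2 + (D/2 - P/2) = -2 + D/2 - P/2)
(1053 - 141)*I(0, 14) = (1053 - 141)*(-2 + (½)*14 - ½*0) = 912*(-2 + 7 + 0) = 912*5 = 4560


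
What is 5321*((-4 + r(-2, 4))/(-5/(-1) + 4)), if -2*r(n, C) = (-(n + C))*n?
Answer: -10642/3 ≈ -3547.3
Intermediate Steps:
r(n, C) = -n*(-C - n)/2 (r(n, C) = -(-(n + C))*n/2 = -(-(C + n))*n/2 = -(-C - n)*n/2 = -n*(-C - n)/2)
5321*((-4 + r(-2, 4))/(-5/(-1) + 4)) = 5321*((-4 + (1/2)*(-2)*(4 - 2))/(-5/(-1) + 4)) = 5321*((-4 + (1/2)*(-2)*2)/(-5*(-1) + 4)) = 5321*((-4 - 2)/(5 + 4)) = 5321*(-6/9) = 5321*(-6*1/9) = 5321*(-2/3) = -10642/3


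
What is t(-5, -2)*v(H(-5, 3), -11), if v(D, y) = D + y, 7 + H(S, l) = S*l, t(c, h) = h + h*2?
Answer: 198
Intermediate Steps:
t(c, h) = 3*h (t(c, h) = h + 2*h = 3*h)
H(S, l) = -7 + S*l
t(-5, -2)*v(H(-5, 3), -11) = (3*(-2))*((-7 - 5*3) - 11) = -6*((-7 - 15) - 11) = -6*(-22 - 11) = -6*(-33) = 198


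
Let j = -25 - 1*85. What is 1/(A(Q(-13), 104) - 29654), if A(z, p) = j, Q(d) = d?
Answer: -1/29764 ≈ -3.3598e-5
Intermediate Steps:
j = -110 (j = -25 - 85 = -110)
A(z, p) = -110
1/(A(Q(-13), 104) - 29654) = 1/(-110 - 29654) = 1/(-29764) = -1/29764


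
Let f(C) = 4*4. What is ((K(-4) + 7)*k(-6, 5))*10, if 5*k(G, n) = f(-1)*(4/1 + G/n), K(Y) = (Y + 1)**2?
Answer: 7168/5 ≈ 1433.6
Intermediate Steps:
f(C) = 16
K(Y) = (1 + Y)**2
k(G, n) = 64/5 + 16*G/(5*n) (k(G, n) = (16*(4/1 + G/n))/5 = (16*(4*1 + G/n))/5 = (16*(4 + G/n))/5 = (64 + 16*G/n)/5 = 64/5 + 16*G/(5*n))
((K(-4) + 7)*k(-6, 5))*10 = (((1 - 4)**2 + 7)*((16/5)*(-6 + 4*5)/5))*10 = (((-3)**2 + 7)*((16/5)*(1/5)*(-6 + 20)))*10 = ((9 + 7)*((16/5)*(1/5)*14))*10 = (16*(224/25))*10 = (3584/25)*10 = 7168/5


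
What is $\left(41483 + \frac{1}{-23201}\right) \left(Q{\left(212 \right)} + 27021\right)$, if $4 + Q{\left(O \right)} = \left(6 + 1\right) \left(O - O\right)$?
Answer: $\frac{26002432814394}{23201} \approx 1.1207 \cdot 10^{9}$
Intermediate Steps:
$Q{\left(O \right)} = -4$ ($Q{\left(O \right)} = -4 + \left(6 + 1\right) \left(O - O\right) = -4 + 7 \cdot 0 = -4 + 0 = -4$)
$\left(41483 + \frac{1}{-23201}\right) \left(Q{\left(212 \right)} + 27021\right) = \left(41483 + \frac{1}{-23201}\right) \left(-4 + 27021\right) = \left(41483 - \frac{1}{23201}\right) 27017 = \frac{962447082}{23201} \cdot 27017 = \frac{26002432814394}{23201}$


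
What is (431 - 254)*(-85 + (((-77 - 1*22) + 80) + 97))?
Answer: -1239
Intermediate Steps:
(431 - 254)*(-85 + (((-77 - 1*22) + 80) + 97)) = 177*(-85 + (((-77 - 22) + 80) + 97)) = 177*(-85 + ((-99 + 80) + 97)) = 177*(-85 + (-19 + 97)) = 177*(-85 + 78) = 177*(-7) = -1239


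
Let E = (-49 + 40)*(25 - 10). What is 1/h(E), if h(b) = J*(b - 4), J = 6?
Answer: -1/834 ≈ -0.0011990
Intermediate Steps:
E = -135 (E = -9*15 = -135)
h(b) = -24 + 6*b (h(b) = 6*(b - 4) = 6*(-4 + b) = -24 + 6*b)
1/h(E) = 1/(-24 + 6*(-135)) = 1/(-24 - 810) = 1/(-834) = -1/834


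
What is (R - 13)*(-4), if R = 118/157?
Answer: 7692/157 ≈ 48.994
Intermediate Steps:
R = 118/157 (R = 118*(1/157) = 118/157 ≈ 0.75159)
(R - 13)*(-4) = (118/157 - 13)*(-4) = -1923/157*(-4) = 7692/157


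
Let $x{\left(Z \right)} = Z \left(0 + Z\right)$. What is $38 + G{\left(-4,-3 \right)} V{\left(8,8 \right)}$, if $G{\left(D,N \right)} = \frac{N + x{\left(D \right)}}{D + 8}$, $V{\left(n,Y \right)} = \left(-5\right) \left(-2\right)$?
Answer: $\frac{141}{2} \approx 70.5$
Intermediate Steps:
$x{\left(Z \right)} = Z^{2}$ ($x{\left(Z \right)} = Z Z = Z^{2}$)
$V{\left(n,Y \right)} = 10$
$G{\left(D,N \right)} = \frac{N + D^{2}}{8 + D}$ ($G{\left(D,N \right)} = \frac{N + D^{2}}{D + 8} = \frac{N + D^{2}}{8 + D}$)
$38 + G{\left(-4,-3 \right)} V{\left(8,8 \right)} = 38 + \frac{-3 + \left(-4\right)^{2}}{8 - 4} \cdot 10 = 38 + \frac{-3 + 16}{4} \cdot 10 = 38 + \frac{1}{4} \cdot 13 \cdot 10 = 38 + \frac{13}{4} \cdot 10 = 38 + \frac{65}{2} = \frac{141}{2}$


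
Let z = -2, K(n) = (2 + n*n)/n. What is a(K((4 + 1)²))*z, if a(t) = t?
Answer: -1254/25 ≈ -50.160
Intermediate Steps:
K(n) = (2 + n²)/n
a(K((4 + 1)²))*z = ((4 + 1)² + 2/((4 + 1)²))*(-2) = (5² + 2/(5²))*(-2) = (25 + 2/25)*(-2) = (627/25)*(-2) = -1254/25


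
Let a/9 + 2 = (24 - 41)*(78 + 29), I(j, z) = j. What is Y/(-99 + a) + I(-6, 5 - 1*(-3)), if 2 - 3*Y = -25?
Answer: -10993/1832 ≈ -6.0005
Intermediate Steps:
a = -16389 (a = -18 + 9*((24 - 41)*(78 + 29)) = -18 + 9*(-17*107) = -18 + 9*(-1819) = -18 - 16371 = -16389)
Y = 9 (Y = ⅔ - ⅓*(-25) = ⅔ + 25/3 = 9)
Y/(-99 + a) + I(-6, 5 - 1*(-3)) = 9/(-99 - 16389) - 6 = 9/(-16488) - 6 = -1/16488*9 - 6 = -1/1832 - 6 = -10993/1832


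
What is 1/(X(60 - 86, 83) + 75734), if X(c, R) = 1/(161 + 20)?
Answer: 181/13707855 ≈ 1.3204e-5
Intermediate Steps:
X(c, R) = 1/181
1/(X(60 - 86, 83) + 75734) = 1/(1/181 + 75734) = 1/(13707855/181) = 181/13707855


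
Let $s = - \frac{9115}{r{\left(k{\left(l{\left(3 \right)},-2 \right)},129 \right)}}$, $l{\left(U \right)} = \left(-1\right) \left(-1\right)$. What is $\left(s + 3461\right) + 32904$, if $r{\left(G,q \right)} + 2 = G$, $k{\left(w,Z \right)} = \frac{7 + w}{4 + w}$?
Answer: $\frac{118305}{2} \approx 59153.0$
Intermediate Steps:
$l{\left(U \right)} = 1$
$k{\left(w,Z \right)} = \frac{7 + w}{4 + w}$
$r{\left(G,q \right)} = -2 + G$
$s = \frac{45575}{2}$ ($s = - \frac{9115}{-2 + \frac{7 + 1}{4 + 1}} = - \frac{9115}{-2 + \frac{1}{5} \cdot 8} = - \frac{9115}{-2 + \frac{8}{5}} = - \frac{9115}{- \frac{2}{5}} = \left(-9115\right) \left(- \frac{5}{2}\right) = \frac{45575}{2} \approx 22788.0$)
$\left(s + 3461\right) + 32904 = \left(\frac{45575}{2} + 3461\right) + 32904 = \frac{52497}{2} + 32904 = \frac{118305}{2}$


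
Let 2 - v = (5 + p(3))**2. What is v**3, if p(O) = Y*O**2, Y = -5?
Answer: -4080659192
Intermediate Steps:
p(O) = -5*O**2
v = -1598 (v = 2 - (5 - 5*3**2)**2 = 2 - (5 - 5*9)**2 = 2 - (5 - 45)**2 = 2 - 1*(-40)**2 = 2 - 1*1600 = 2 - 1600 = -1598)
v**3 = (-1598)**3 = -4080659192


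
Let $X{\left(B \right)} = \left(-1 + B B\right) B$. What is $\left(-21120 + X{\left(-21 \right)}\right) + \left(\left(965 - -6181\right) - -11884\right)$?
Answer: $-11330$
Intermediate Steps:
$X{\left(B \right)} = B \left(-1 + B^{2}\right)$ ($X{\left(B \right)} = \left(-1 + B^{2}\right) B = B \left(-1 + B^{2}\right)$)
$\left(-21120 + X{\left(-21 \right)}\right) + \left(\left(965 - -6181\right) - -11884\right) = \left(-21120 + \left(\left(-21\right)^{3} - -21\right)\right) + \left(\left(965 - -6181\right) - -11884\right) = \left(-21120 + \left(-9261 + 21\right)\right) + \left(\left(965 + 6181\right) + 11884\right) = \left(-21120 - 9240\right) + \left(7146 + 11884\right) = -30360 + 19030 = -11330$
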